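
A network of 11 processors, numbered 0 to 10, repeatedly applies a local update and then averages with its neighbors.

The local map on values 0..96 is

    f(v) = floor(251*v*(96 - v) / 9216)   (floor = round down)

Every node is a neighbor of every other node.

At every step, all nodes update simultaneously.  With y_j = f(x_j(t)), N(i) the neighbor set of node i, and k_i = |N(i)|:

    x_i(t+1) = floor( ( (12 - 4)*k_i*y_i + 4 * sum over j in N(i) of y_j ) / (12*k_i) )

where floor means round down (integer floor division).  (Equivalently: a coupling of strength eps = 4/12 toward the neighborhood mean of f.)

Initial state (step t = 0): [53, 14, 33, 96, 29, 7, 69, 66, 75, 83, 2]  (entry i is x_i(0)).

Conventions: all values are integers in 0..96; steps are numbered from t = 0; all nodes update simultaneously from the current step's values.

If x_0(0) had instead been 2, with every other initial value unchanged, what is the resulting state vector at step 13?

Simulating step by step:
t=0: [2, 14, 33, 96, 29, 7, 69, 66, 75, 83, 2]
t=1: [14, 30, 46, 11, 44, 21, 42, 44, 37, 29, 14]
t=2: [37, 51, 57, 33, 57, 44, 56, 57, 55, 50, 37]
t=3: [59, 61, 60, 57, 60, 61, 60, 60, 60, 61, 59]
t=4: [58, 58, 58, 59, 58, 58, 58, 58, 58, 58, 58]
t=5: [59, 59, 59, 59, 59, 59, 59, 59, 59, 59, 59]
t=6: [59, 59, 59, 59, 59, 59, 59, 59, 59, 59, 59]
t=7: [59, 59, 59, 59, 59, 59, 59, 59, 59, 59, 59]
t=8: [59, 59, 59, 59, 59, 59, 59, 59, 59, 59, 59]
t=9: [59, 59, 59, 59, 59, 59, 59, 59, 59, 59, 59]
t=10: [59, 59, 59, 59, 59, 59, 59, 59, 59, 59, 59]
t=11: [59, 59, 59, 59, 59, 59, 59, 59, 59, 59, 59]
t=12: [59, 59, 59, 59, 59, 59, 59, 59, 59, 59, 59]
t=13: [59, 59, 59, 59, 59, 59, 59, 59, 59, 59, 59]

Answer: [59, 59, 59, 59, 59, 59, 59, 59, 59, 59, 59]
Key observation: This trace re-runs the system from the modified initial state.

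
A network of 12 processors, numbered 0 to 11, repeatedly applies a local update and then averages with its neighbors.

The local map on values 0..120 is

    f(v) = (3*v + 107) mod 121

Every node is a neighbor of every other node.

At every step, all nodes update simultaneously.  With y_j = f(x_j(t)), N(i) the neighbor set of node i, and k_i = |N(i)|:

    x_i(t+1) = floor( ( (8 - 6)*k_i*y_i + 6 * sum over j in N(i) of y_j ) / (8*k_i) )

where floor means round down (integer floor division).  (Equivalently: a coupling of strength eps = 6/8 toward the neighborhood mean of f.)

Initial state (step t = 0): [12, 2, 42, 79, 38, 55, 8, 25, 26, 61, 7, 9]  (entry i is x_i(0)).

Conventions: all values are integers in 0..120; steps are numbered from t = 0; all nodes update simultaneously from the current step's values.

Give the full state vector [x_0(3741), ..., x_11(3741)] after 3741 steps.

Simulating step by step:
t=0: [12, 2, 42, 79, 38, 55, 8, 25, 26, 61, 7, 9]
t=1: [50, 67, 66, 65, 64, 51, 48, 57, 58, 55, 47, 48]
t=2: [30, 39, 39, 38, 38, 31, 29, 34, 34, 33, 28, 29]
t=3: [84, 89, 89, 88, 88, 85, 84, 86, 86, 86, 83, 84]
t=4: [64, 44, 44, 44, 44, 64, 64, 43, 43, 43, 63, 64]
t=5: [85, 96, 96, 96, 96, 85, 85, 95, 95, 95, 84, 85]
t=6: [77, 61, 61, 61, 61, 77, 77, 60, 60, 60, 76, 77]
t=7: [72, 63, 63, 63, 63, 72, 72, 63, 63, 63, 71, 72]
t=8: [67, 63, 63, 63, 63, 67, 67, 63, 63, 63, 67, 67]
t=9: [60, 58, 58, 58, 58, 60, 60, 58, 58, 58, 60, 60]
t=10: [42, 41, 41, 41, 41, 42, 42, 41, 41, 41, 42, 42]
t=11: [110, 110, 110, 110, 110, 110, 110, 110, 110, 110, 110, 110]
t=12: [74, 74, 74, 74, 74, 74, 74, 74, 74, 74, 74, 74]
t=13: [87, 87, 87, 87, 87, 87, 87, 87, 87, 87, 87, 87]
t=14: [5, 5, 5, 5, 5, 5, 5, 5, 5, 5, 5, 5]
t=15: [1, 1, 1, 1, 1, 1, 1, 1, 1, 1, 1, 1]
t=16: [110, 110, 110, 110, 110, 110, 110, 110, 110, 110, 110, 110]

Answer: [110, 110, 110, 110, 110, 110, 110, 110, 110, 110, 110, 110]
Key observation: The state at step 11, [110, 110, 110, 110, 110, 110, 110, 110, 110, 110, 110, 110], reappears at step 16: the system is in a cycle of period 5 from step 11 on.  Therefore the state at step 3741 equals the state at step 11 + ((3741 - 11) mod 5) = 11, which is [110, 110, 110, 110, 110, 110, 110, 110, 110, 110, 110, 110].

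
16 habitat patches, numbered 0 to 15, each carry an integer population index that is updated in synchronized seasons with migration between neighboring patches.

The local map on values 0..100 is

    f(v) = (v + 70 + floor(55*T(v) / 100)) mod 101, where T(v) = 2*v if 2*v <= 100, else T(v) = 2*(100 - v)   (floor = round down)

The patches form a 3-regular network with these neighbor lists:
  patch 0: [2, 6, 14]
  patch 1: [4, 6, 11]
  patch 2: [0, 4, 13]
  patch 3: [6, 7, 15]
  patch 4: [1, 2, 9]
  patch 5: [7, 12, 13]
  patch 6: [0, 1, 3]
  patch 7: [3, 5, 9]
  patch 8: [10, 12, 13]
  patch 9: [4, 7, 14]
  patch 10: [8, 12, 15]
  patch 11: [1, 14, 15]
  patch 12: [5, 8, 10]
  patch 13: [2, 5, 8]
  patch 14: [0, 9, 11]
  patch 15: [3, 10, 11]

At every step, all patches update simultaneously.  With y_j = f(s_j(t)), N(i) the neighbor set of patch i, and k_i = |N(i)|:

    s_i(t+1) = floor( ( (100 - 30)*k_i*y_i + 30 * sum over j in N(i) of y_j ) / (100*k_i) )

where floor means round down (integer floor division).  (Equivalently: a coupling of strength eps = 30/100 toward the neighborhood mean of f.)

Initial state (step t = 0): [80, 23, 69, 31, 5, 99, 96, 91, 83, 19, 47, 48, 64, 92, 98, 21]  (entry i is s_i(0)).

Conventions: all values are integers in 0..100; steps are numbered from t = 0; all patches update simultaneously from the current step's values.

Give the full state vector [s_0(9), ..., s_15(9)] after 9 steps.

Simulating step by step:
t=0: [80, 23, 69, 31, 5, 99, 96, 91, 83, 19, 47, 48, 64, 92, 98, 21]
t=1: [70, 33, 72, 38, 65, 69, 60, 59, 69, 27, 62, 58, 71, 69, 63, 26]
t=2: [72, 48, 71, 50, 63, 72, 66, 65, 71, 39, 67, 64, 71, 71, 67, 35]
t=3: [71, 69, 71, 70, 69, 71, 71, 69, 71, 56, 68, 68, 71, 71, 69, 51]
t=4: [71, 71, 71, 72, 72, 71, 71, 72, 71, 72, 71, 72, 71, 71, 72, 72]
t=5: [71, 71, 71, 71, 71, 71, 71, 71, 71, 71, 71, 71, 71, 71, 71, 71]
t=6: [71, 71, 71, 71, 71, 71, 71, 71, 71, 71, 71, 71, 71, 71, 71, 71]
t=7: [71, 71, 71, 71, 71, 71, 71, 71, 71, 71, 71, 71, 71, 71, 71, 71]
t=8: [71, 71, 71, 71, 71, 71, 71, 71, 71, 71, 71, 71, 71, 71, 71, 71]
t=9: [71, 71, 71, 71, 71, 71, 71, 71, 71, 71, 71, 71, 71, 71, 71, 71]

Answer: [71, 71, 71, 71, 71, 71, 71, 71, 71, 71, 71, 71, 71, 71, 71, 71]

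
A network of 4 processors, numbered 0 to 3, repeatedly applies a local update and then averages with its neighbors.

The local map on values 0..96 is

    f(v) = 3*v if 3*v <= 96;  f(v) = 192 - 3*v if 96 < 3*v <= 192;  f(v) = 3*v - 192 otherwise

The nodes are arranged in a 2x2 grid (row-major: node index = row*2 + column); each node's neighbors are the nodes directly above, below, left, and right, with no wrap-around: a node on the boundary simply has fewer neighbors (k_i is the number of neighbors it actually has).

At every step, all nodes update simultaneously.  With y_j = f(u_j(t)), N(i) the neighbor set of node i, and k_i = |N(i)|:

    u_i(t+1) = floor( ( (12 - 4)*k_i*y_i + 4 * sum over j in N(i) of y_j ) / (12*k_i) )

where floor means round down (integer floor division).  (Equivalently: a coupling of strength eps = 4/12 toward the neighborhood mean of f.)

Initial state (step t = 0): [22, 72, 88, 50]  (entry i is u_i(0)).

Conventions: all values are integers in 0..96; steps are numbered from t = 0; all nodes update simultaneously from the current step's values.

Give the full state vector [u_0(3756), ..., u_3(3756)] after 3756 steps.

Answer: [56, 64, 64, 56]
Key observation: The state at step 6, [40, 32, 32, 40], reappears at step 10: the system is in a cycle of period 4 from step 6 on.  Therefore the state at step 3756 equals the state at step 6 + ((3756 - 6) mod 4) = 8, which is [56, 64, 64, 56].

Derivation:
t=0: [22, 72, 88, 50]
t=1: [60, 34, 66, 44]
t=2: [24, 72, 16, 56]
t=3: [60, 32, 48, 28]
t=4: [32, 80, 48, 80]
t=5: [80, 56, 56, 48]
t=6: [40, 32, 32, 40]
t=7: [80, 88, 88, 80]
t=8: [56, 64, 64, 56]
t=9: [16, 8, 8, 16]
t=10: [40, 32, 32, 40]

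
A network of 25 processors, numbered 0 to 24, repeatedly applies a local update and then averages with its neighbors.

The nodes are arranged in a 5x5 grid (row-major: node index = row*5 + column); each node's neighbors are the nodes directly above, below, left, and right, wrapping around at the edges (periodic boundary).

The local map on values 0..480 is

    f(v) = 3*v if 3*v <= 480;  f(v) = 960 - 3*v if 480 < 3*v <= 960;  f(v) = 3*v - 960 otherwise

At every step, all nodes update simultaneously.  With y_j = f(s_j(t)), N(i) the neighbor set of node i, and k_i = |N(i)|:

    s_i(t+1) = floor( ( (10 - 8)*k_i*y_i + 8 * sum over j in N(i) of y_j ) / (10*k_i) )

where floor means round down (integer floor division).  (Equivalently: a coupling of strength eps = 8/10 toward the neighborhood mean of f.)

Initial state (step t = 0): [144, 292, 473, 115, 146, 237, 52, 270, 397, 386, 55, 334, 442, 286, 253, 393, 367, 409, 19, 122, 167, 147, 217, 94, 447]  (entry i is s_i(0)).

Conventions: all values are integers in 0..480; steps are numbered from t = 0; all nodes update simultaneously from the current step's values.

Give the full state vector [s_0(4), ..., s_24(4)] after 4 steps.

Answer: [159, 141, 163, 169, 174, 281, 307, 276, 299, 288, 370, 333, 382, 328, 351, 292, 318, 281, 324, 310, 186, 150, 192, 190, 203]

Derivation:
t=0: [144, 292, 473, 115, 146, 237, 52, 270, 397, 386, 55, 334, 442, 286, 253, 393, 367, 409, 19, 122, 167, 147, 217, 94, 447]
t=1: [332, 314, 269, 351, 358, 240, 136, 272, 205, 263, 175, 174, 185, 191, 206, 270, 222, 228, 214, 244, 386, 286, 351, 274, 385]
t=2: [121, 143, 100, 168, 121, 258, 249, 291, 228, 242, 321, 396, 330, 359, 312, 261, 252, 277, 269, 246, 136, 141, 152, 167, 174]
t=3: [349, 345, 345, 370, 370, 199, 228, 181, 234, 216, 123, 135, 118, 120, 120, 202, 232, 194, 216, 202, 361, 384, 353, 392, 378]
t=4: [159, 141, 163, 169, 174, 281, 307, 276, 299, 288, 370, 333, 382, 328, 351, 292, 318, 281, 324, 310, 186, 150, 192, 190, 203]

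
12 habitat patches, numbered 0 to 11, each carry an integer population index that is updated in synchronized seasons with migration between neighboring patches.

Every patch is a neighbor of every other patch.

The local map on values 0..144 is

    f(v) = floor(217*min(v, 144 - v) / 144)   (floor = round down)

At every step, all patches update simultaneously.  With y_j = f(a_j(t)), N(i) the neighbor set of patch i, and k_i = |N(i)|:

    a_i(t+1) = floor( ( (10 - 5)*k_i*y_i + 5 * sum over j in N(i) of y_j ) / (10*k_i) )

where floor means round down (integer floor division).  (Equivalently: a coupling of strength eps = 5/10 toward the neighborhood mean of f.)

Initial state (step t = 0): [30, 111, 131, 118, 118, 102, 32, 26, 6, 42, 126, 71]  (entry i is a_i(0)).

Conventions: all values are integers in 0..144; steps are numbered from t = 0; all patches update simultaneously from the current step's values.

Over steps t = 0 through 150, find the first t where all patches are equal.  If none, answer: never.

Answer: never
Key observation: The state at step 5 reappears at step 13 — the system is in a cycle of period 8 from step 5 on.  No step 0..13 is synchronized, and the cycle repeats forever, so no step up to 150 (or ever) has all patches equal.

Derivation:
t=0: [30, 111, 131, 118, 118, 102, 32, 26, 6, 42, 126, 71]  (not all equal)
t=1: [45, 47, 33, 42, 42, 53, 46, 42, 28, 53, 37, 73]  (not all equal)
t=2: [67, 68, 58, 65, 65, 72, 67, 65, 55, 72, 61, 84]  (not all equal)
t=3: [98, 99, 92, 96, 96, 101, 98, 96, 89, 101, 94, 93]  (not all equal)
t=4: [70, 69, 74, 71, 71, 68, 70, 71, 76, 68, 73, 73]  (not all equal)
t=5: [104, 103, 104, 105, 105, 103, 104, 105, 103, 103, 105, 105]  (not all equal)
t=6: [59, 60, 59, 58, 58, 60, 59, 58, 60, 60, 58, 58]  (not all equal)
t=7: [88, 89, 88, 87, 87, 89, 88, 87, 89, 89, 87, 87]  (not all equal)
t=8: [83, 82, 83, 84, 84, 82, 83, 84, 82, 82, 84, 84]  (not all equal)
t=9: [91, 92, 91, 90, 90, 92, 91, 90, 92, 92, 90, 90]  (not all equal)
t=10: [79, 78, 79, 80, 80, 78, 79, 80, 78, 78, 80, 80]  (not all equal)
t=11: [97, 98, 97, 96, 96, 98, 97, 96, 98, 98, 96, 96]  (not all equal)
t=12: [70, 69, 70, 71, 71, 69, 70, 71, 69, 69, 71, 71]  (not all equal)
t=13: [104, 103, 104, 105, 105, 103, 104, 105, 103, 103, 105, 105]  (not all equal)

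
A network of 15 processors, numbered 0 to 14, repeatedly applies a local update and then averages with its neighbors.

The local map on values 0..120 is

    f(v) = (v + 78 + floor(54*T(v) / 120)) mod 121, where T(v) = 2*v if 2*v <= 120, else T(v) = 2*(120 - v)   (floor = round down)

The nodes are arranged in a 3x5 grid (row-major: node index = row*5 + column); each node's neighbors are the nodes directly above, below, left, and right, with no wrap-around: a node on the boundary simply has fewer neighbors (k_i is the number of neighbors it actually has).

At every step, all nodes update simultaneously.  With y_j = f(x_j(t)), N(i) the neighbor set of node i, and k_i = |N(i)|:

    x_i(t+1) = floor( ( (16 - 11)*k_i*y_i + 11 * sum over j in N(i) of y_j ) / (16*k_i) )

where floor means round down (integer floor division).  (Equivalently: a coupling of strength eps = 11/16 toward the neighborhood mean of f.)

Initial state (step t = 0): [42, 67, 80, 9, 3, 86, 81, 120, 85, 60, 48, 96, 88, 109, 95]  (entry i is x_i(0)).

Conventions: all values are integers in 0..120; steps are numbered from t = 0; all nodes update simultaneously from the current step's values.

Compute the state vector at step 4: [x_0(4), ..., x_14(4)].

Simulating step by step:
t=0: [42, 67, 80, 9, 3, 86, 81, 120, 85, 60, 48, 96, 88, 109, 95]
t=1: [60, 63, 78, 82, 83, 58, 73, 74, 77, 74, 65, 67, 74, 73, 73]
t=2: [69, 71, 72, 72, 72, 69, 70, 72, 72, 72, 69, 71, 71, 72, 72]
t=3: [71, 71, 72, 72, 72, 71, 71, 72, 72, 72, 71, 71, 72, 72, 72]
t=4: [72, 72, 72, 72, 72, 72, 72, 72, 72, 72, 72, 72, 72, 72, 72]

Answer: [72, 72, 72, 72, 72, 72, 72, 72, 72, 72, 72, 72, 72, 72, 72]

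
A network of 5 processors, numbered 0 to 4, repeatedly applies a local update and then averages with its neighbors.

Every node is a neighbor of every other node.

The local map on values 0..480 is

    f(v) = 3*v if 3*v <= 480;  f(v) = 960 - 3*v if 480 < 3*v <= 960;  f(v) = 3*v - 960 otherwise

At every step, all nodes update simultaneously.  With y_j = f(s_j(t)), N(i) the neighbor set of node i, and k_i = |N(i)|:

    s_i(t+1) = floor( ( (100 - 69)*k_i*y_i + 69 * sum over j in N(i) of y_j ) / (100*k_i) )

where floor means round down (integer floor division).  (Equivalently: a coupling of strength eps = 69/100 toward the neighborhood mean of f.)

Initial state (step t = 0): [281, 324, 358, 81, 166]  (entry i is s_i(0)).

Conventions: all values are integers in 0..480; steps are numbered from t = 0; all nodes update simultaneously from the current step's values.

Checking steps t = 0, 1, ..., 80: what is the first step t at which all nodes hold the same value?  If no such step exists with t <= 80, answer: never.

Simulating step by step:
t=0: [281, 324, 358, 81, 166]  (not all equal)
t=1: [179, 165, 179, 196, 227]  (not all equal)
t=2: [396, 402, 396, 389, 376]  (not all equal)
t=3: [217, 219, 217, 214, 208]  (not all equal)
t=4: [314, 313, 314, 315, 317]  (not all equal)
t=5: [16, 16, 16, 16, 15]  (not all equal)
t=6: [47, 47, 47, 47, 47]  (all equal)

Answer: 6
Key observation: Synchronization is absorbing here: once all nodes are equal they stay equal, and step 6 is the first all-equal step.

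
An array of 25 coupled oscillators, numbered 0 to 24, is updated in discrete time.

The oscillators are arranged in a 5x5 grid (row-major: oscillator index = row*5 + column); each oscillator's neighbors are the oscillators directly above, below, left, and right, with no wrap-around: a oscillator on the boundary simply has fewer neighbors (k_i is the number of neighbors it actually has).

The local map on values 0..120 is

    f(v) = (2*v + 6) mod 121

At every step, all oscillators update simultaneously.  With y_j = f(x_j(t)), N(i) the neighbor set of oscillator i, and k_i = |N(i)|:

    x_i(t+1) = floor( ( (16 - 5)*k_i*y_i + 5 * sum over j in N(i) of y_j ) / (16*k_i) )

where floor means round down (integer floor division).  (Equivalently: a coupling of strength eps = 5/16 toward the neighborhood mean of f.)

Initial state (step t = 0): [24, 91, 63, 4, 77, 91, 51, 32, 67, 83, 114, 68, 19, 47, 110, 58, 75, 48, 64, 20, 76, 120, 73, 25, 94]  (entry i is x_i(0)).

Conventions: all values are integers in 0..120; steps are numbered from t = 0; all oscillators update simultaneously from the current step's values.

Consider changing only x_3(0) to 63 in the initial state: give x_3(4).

Answer: x_3(4) = 48
Key observation: This trace re-runs the system from the modified initial state.

Derivation:
t=0: [24, 91, 63, 63, 77, 91, 51, 32, 67, 83, 114, 68, 19, 47, 110, 58, 75, 48, 64, 20, 76, 120, 73, 25, 94]
t=1: [58, 64, 22, 14, 36, 74, 91, 62, 31, 52, 86, 37, 53, 82, 92, 19, 34, 79, 32, 51, 26, 13, 38, 50, 66]
t=2: [7, 21, 40, 43, 76, 35, 56, 29, 62, 98, 55, 79, 91, 58, 75, 49, 66, 55, 72, 90, 51, 44, 75, 90, 45]
t=3: [33, 56, 80, 77, 52, 78, 99, 65, 24, 64, 102, 54, 63, 11, 39, 96, 39, 91, 39, 61, 105, 81, 52, 61, 86]
t=4: [74, 101, 48, 48, 83, 53, 79, 25, 44, 34, 85, 99, 25, 37, 62, 80, 81, 68, 66, 28, 84, 62, 88, 30, 41]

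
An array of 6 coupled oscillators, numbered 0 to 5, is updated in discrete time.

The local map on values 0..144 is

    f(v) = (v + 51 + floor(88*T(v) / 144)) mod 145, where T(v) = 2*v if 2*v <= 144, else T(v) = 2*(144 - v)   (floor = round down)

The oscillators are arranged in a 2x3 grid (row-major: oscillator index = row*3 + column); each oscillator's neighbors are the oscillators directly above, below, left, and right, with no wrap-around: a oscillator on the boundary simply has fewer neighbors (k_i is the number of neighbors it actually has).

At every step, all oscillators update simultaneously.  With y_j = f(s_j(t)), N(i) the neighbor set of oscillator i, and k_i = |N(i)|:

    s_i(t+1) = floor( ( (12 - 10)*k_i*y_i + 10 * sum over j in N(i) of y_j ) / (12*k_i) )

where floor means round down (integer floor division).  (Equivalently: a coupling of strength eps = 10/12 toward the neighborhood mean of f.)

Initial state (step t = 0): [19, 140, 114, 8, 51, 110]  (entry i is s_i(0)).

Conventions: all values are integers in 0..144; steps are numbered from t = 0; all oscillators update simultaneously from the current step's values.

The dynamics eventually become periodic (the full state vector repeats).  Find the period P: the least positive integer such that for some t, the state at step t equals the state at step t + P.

Answer: 6
Key observation: The state at step 10, [58, 58, 58, 58, 58, 58], reappears at step 16 — and no state repeats earlier — so the cycle the system enters has period 6.

Derivation:
t=0: [19, 140, 114, 8, 51, 110]
t=1: [64, 55, 53, 58, 51, 40]
t=2: [33, 29, 73, 33, 59, 40]
t=3: [120, 81, 116, 87, 111, 65]
t=4: [61, 57, 56, 57, 58, 55]
t=5: [33, 34, 30, 36, 31, 31]
t=6: [127, 121, 121, 123, 124, 118]
t=7: [54, 54, 55, 53, 54, 54]
t=8: [24, 26, 26, 25, 25, 26]
t=9: [106, 106, 108, 105, 107, 107]
t=10: [58, 58, 58, 58, 58, 58]
t=11: [34, 34, 34, 34, 34, 34]
t=12: [126, 126, 126, 126, 126, 126]
t=13: [54, 54, 54, 54, 54, 54]
t=14: [26, 26, 26, 26, 26, 26]
t=15: [108, 108, 108, 108, 108, 108]
t=16: [58, 58, 58, 58, 58, 58]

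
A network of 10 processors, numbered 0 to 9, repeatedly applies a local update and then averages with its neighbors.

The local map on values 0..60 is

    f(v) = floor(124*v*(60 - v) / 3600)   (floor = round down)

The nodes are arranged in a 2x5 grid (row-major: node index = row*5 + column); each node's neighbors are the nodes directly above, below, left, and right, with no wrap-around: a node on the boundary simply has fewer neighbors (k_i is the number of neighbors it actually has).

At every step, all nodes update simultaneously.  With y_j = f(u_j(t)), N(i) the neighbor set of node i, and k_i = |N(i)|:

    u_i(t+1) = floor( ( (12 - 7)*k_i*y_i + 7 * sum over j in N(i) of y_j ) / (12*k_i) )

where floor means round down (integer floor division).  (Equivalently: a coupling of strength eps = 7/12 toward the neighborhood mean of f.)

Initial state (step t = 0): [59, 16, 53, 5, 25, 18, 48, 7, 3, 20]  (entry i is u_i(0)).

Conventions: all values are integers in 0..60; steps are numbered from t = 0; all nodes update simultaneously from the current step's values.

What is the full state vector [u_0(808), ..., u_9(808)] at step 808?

Simulating step by step:
t=0: [59, 16, 53, 5, 25, 18, 48, 7, 3, 20]
t=1: [15, 16, 13, 12, 23, 16, 19, 12, 11, 21]
t=2: [23, 23, 20, 21, 25, 24, 23, 20, 20, 25]
t=3: [29, 28, 27, 28, 29, 29, 28, 27, 27, 29]
t=4: [30, 30, 30, 30, 30, 30, 30, 30, 30, 30]
t=5: [31, 31, 31, 31, 31, 31, 31, 31, 31, 31]
t=6: [30, 30, 30, 30, 30, 30, 30, 30, 30, 30]

Answer: [30, 30, 30, 30, 30, 30, 30, 30, 30, 30]
Key observation: The state at step 4, [30, 30, 30, 30, 30, 30, 30, 30, 30, 30], reappears at step 6: the system is in a cycle of period 2 from step 4 on.  Therefore the state at step 808 equals the state at step 4 + ((808 - 4) mod 2) = 4, which is [30, 30, 30, 30, 30, 30, 30, 30, 30, 30].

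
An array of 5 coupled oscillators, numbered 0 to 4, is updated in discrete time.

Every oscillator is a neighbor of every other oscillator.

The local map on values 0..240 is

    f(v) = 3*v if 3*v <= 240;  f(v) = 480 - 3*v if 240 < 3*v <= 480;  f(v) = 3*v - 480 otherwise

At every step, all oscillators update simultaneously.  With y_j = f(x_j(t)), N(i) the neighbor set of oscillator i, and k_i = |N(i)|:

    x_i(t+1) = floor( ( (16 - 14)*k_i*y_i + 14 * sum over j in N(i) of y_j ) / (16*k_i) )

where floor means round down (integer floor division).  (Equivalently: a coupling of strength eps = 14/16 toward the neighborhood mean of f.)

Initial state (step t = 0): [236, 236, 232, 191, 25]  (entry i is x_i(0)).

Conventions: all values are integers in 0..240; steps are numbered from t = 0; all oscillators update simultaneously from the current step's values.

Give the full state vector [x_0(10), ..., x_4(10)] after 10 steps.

Answer: [111, 111, 111, 111, 111]

Derivation:
t=0: [236, 236, 232, 191, 25]
t=1: [162, 162, 163, 175, 176]
t=2: [24, 24, 24, 20, 20]
t=3: [66, 66, 66, 67, 67]
t=4: [199, 199, 199, 199, 199]
t=5: [117, 117, 117, 117, 117]
t=6: [129, 129, 129, 129, 129]
t=7: [93, 93, 93, 93, 93]
t=8: [201, 201, 201, 201, 201]
t=9: [123, 123, 123, 123, 123]
t=10: [111, 111, 111, 111, 111]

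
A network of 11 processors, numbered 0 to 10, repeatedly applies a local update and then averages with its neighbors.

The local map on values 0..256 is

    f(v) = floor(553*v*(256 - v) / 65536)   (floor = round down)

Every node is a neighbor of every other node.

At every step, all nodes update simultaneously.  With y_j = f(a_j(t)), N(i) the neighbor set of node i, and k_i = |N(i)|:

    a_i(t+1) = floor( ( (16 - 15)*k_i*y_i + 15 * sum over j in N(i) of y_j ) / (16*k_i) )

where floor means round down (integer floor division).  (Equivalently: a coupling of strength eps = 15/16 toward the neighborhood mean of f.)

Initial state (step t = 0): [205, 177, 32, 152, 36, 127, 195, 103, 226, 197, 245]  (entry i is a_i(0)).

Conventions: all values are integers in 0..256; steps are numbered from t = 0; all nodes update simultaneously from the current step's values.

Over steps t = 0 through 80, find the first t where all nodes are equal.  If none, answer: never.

Answer: 2
Key observation: Synchronization is absorbing here: once all nodes are equal they stay equal, and step 2 is the first all-equal step.

Derivation:
t=0: [205, 177, 32, 152, 36, 127, 195, 103, 226, 197, 245]  (not all equal)
t=1: [92, 91, 92, 90, 92, 90, 91, 90, 93, 91, 94]  (not all equal)
t=2: [126, 126, 126, 126, 126, 126, 126, 126, 126, 126, 126]  (all equal)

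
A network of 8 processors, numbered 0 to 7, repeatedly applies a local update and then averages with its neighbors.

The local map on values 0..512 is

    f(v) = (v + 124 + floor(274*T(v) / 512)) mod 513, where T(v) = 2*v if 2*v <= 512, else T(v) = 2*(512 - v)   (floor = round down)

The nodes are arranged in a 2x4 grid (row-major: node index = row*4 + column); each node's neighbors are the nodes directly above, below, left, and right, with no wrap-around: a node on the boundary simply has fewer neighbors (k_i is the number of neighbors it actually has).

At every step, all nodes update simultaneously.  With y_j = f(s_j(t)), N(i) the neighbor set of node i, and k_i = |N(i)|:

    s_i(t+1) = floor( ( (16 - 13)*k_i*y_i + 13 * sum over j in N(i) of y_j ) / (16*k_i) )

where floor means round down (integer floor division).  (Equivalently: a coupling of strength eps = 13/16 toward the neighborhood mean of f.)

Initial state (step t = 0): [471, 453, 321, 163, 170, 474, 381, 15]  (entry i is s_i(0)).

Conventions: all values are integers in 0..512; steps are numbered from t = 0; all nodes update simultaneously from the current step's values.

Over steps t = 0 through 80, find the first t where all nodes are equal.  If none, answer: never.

Answer: 10
Key observation: Synchronization is absorbing here: once all nodes are equal they stay equal, and step 10 is the first all-equal step.

Derivation:
t=0: [471, 453, 321, 163, 170, 474, 381, 15]  (not all equal)
t=1: [268, 128, 220, 204, 190, 222, 137, 269]  (not all equal)
t=2: [185, 147, 236, 89, 86, 229, 151, 205]  (not all equal)
t=3: [391, 267, 335, 112, 297, 331, 141, 308]  (not all equal)
t=4: [137, 134, 271, 177, 133, 213, 188, 338]  (not all equal)
t=5: [401, 236, 267, 203, 260, 226, 88, 224]  (not all equal)
t=6: [121, 112, 144, 92, 110, 162, 136, 150]  (not all equal)
t=7: [356, 406, 370, 406, 404, 386, 432, 373]  (not all equal)
t=8: [130, 131, 129, 131, 131, 129, 130, 129]  (not all equal)
t=9: [394, 392, 393, 391, 392, 393, 391, 393]  (not all equal)
t=10: [131, 131, 131, 131, 131, 131, 131, 131]  (all equal)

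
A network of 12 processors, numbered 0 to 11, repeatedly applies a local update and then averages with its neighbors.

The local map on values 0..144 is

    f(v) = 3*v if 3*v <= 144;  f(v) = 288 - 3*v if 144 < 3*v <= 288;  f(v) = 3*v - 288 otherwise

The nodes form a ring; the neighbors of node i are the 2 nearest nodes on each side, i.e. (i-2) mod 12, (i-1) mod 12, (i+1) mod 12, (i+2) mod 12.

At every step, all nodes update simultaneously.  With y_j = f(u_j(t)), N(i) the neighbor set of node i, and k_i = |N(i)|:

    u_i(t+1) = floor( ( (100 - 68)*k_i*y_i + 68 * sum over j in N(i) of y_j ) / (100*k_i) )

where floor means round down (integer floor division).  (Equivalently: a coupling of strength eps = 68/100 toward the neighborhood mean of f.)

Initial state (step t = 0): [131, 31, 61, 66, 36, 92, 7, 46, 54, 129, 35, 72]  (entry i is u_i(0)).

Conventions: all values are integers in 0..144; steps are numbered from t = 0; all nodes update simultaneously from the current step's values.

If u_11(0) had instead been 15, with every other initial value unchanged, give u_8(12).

Simulating step by step:
t=0: [131, 31, 61, 66, 36, 92, 7, 46, 54, 129, 35, 15]
t=1: [92, 88, 100, 82, 73, 64, 72, 88, 102, 102, 97, 82]
t=2: [17, 26, 28, 47, 59, 65, 58, 42, 25, 20, 16, 23]
t=3: [63, 83, 91, 107, 108, 113, 105, 98, 83, 73, 58, 62]
t=4: [77, 54, 39, 34, 32, 33, 31, 33, 49, 66, 89, 87]
t=5: [67, 91, 102, 107, 100, 97, 103, 103, 96, 77, 60, 58]
t=6: [71, 47, 30, 18, 16, 15, 12, 20, 35, 59, 78, 81]
t=7: [80, 90, 82, 72, 53, 48, 55, 69, 77, 80, 74, 79]
t=8: [45, 41, 58, 79, 106, 114, 109, 89, 72, 58, 55, 46]
t=9: [127, 113, 94, 70, 53, 41, 42, 54, 73, 96, 117, 128]
t=10: [66, 62, 61, 77, 97, 117, 116, 94, 75, 60, 64, 65]
t=11: [96, 91, 76, 64, 49, 41, 42, 51, 66, 78, 90, 97]
t=12: [16, 31, 62, 88, 113, 124, 123, 110, 85, 59, 30, 15]

Answer: u_8(12) = 85
Key observation: This trace re-runs the system from the modified initial state.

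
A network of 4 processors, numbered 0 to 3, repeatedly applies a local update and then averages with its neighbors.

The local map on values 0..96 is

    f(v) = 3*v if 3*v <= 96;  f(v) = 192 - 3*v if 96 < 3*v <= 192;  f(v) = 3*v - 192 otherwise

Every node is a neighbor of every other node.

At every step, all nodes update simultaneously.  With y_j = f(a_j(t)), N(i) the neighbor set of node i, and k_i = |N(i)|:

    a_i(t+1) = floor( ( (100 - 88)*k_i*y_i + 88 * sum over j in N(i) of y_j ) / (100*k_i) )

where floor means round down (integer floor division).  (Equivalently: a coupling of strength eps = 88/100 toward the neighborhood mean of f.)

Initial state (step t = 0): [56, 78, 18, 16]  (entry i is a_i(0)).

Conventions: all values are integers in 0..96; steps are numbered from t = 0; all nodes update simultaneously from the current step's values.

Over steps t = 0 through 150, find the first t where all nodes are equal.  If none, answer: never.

Simulating step by step:
t=0: [56, 78, 18, 16]  (not all equal)
t=1: [45, 42, 39, 40]  (not all equal)
t=2: [69, 67, 66, 66]  (not all equal)
t=3: [7, 9, 9, 9]  (not all equal)
t=4: [26, 25, 25, 25]  (not all equal)
t=5: [75, 75, 75, 75]  (all equal)

Answer: 5
Key observation: Synchronization is absorbing here: once all nodes are equal they stay equal, and step 5 is the first all-equal step.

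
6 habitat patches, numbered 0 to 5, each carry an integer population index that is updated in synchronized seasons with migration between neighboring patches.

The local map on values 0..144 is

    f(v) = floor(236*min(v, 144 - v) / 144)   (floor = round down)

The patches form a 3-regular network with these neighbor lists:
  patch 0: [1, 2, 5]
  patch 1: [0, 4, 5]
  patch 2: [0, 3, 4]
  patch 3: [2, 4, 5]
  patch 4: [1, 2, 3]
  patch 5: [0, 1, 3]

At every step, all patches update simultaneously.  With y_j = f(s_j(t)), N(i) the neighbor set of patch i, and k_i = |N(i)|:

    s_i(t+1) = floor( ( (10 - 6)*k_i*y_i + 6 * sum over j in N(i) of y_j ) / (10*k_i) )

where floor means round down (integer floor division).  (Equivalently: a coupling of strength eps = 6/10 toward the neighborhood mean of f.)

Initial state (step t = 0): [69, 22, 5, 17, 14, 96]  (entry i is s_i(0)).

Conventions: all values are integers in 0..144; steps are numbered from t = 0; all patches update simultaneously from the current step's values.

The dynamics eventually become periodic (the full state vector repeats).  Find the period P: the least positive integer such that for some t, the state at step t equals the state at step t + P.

Simulating step by step:
t=0: [69, 22, 5, 17, 14, 96]
t=1: [69, 57, 35, 32, 23, 66]
t=2: [96, 88, 63, 61, 55, 94]
t=3: [86, 86, 94, 94, 94, 86]
t=4: [92, 92, 83, 83, 83, 92]
t=5: [87, 87, 96, 96, 96, 87]
t=6: [90, 90, 81, 81, 81, 90]
t=7: [91, 91, 100, 100, 100, 91]
t=8: [83, 83, 74, 74, 74, 83]
t=9: [102, 102, 111, 111, 111, 102]
t=10: [65, 65, 56, 56, 56, 65]
t=11: [103, 103, 94, 94, 94, 103]
t=12: [69, 69, 78, 78, 78, 69]
t=13: [112, 112, 109, 109, 109, 112]
t=14: [53, 53, 56, 56, 56, 53]
t=15: [87, 87, 90, 90, 90, 87]
t=16: [92, 92, 89, 89, 89, 92]
t=17: [86, 86, 89, 89, 89, 86]
t=18: [94, 94, 91, 91, 91, 94]
t=19: [82, 82, 85, 85, 85, 82]
t=20: [100, 100, 97, 97, 97, 100]
t=21: [73, 73, 76, 76, 76, 73]
t=22: [115, 115, 112, 112, 112, 115]
t=23: [48, 48, 51, 51, 51, 48]
t=24: [79, 79, 82, 82, 82, 79]
t=25: [105, 105, 102, 102, 102, 105]
t=26: [64, 64, 67, 67, 67, 64]
t=27: [105, 105, 108, 108, 108, 105]
t=28: [62, 62, 59, 59, 59, 62]
t=29: [100, 100, 97, 97, 97, 100]

Answer: 9
Key observation: The state at step 20, [100, 100, 97, 97, 97, 100], reappears at step 29 — and no state repeats earlier — so the cycle the system enters has period 9.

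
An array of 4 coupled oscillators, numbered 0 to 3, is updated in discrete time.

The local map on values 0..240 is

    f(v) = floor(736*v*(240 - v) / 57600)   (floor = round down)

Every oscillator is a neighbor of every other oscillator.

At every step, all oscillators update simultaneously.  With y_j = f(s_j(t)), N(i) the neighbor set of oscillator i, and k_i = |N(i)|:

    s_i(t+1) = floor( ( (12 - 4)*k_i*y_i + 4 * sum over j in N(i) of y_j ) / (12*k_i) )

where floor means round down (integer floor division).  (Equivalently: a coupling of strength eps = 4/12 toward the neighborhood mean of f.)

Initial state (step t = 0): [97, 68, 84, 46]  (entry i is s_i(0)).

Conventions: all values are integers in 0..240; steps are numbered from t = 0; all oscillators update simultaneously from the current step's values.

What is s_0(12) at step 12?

Simulating step by step:
t=0: [97, 68, 84, 46]
t=1: [165, 150, 160, 130]
t=2: [162, 170, 165, 176]
t=3: [157, 152, 156, 147]
t=4: [167, 169, 168, 171]
t=5: [154, 153, 153, 151]
t=6: [169, 170, 170, 170]
t=7: [152, 152, 152, 152]
t=8: [170, 170, 170, 170]
t=9: [152, 152, 152, 152]
t=10: [170, 170, 170, 170]
t=11: [152, 152, 152, 152]
t=12: [170, 170, 170, 170]

Answer: s_0(12) = 170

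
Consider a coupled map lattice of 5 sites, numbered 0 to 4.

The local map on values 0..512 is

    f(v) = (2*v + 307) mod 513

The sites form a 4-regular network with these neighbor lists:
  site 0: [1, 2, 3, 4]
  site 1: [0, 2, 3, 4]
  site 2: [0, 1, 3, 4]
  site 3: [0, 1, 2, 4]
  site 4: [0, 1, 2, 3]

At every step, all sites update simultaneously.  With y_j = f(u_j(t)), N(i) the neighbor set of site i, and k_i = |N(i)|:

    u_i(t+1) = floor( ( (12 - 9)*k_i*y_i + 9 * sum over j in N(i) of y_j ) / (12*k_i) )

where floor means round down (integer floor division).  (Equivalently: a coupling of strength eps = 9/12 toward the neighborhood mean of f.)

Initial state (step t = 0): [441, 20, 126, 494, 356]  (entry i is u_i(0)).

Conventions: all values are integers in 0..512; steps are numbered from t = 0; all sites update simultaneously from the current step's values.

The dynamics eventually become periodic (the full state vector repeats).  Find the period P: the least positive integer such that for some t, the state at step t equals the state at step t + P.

Answer: 18
Key observation: The state at step 4, [168, 168, 168, 168, 168], reappears at step 22 — and no state repeats earlier — so the cycle the system enters has period 18.

Derivation:
t=0: [441, 20, 126, 494, 356]
t=1: [259, 271, 252, 266, 281]
t=2: [324, 326, 323, 325, 327]
t=3: [443, 444, 443, 444, 444]
t=4: [168, 168, 168, 168, 168]
t=5: [130, 130, 130, 130, 130]
t=6: [54, 54, 54, 54, 54]
t=7: [415, 415, 415, 415, 415]
t=8: [111, 111, 111, 111, 111]
t=9: [16, 16, 16, 16, 16]
t=10: [339, 339, 339, 339, 339]
t=11: [472, 472, 472, 472, 472]
t=12: [225, 225, 225, 225, 225]
t=13: [244, 244, 244, 244, 244]
t=14: [282, 282, 282, 282, 282]
t=15: [358, 358, 358, 358, 358]
t=16: [510, 510, 510, 510, 510]
t=17: [301, 301, 301, 301, 301]
t=18: [396, 396, 396, 396, 396]
t=19: [73, 73, 73, 73, 73]
t=20: [453, 453, 453, 453, 453]
t=21: [187, 187, 187, 187, 187]
t=22: [168, 168, 168, 168, 168]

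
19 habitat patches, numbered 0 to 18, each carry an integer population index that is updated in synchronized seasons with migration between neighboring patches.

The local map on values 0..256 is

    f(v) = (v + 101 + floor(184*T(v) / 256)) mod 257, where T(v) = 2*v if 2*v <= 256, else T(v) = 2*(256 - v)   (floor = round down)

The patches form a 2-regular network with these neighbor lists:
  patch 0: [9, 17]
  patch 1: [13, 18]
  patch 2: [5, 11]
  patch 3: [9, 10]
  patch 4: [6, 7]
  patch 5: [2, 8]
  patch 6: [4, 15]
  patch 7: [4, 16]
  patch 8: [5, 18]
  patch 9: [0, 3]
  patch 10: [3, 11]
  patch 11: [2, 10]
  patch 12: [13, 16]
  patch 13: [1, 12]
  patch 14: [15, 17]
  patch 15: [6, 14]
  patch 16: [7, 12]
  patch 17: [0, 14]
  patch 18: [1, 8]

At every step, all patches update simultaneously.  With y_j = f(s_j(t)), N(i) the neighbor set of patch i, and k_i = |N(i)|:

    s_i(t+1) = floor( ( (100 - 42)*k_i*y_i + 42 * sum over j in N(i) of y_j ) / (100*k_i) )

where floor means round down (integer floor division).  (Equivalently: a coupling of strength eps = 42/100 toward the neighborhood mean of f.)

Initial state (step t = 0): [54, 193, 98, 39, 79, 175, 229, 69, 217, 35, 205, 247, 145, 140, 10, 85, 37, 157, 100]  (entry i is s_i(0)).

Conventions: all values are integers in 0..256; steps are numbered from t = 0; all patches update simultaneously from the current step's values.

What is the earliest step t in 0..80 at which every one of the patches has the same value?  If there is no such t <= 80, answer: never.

Answer: 14
Key observation: Synchronization is absorbing here: once all patches are equal they stay equal, and step 14 is the first all-equal step.

Derivation:
t=0: [54, 193, 98, 39, 79, 175, 229, 69, 217, 35, 205, 247, 145, 140, 10, 85, 37, 157, 100]  (not all equal)
t=1: [203, 123, 97, 178, 46, 120, 82, 54, 114, 197, 133, 102, 157, 144, 113, 79, 144, 157, 101]  (not all equal)
t=2: [127, 133, 94, 136, 181, 121, 77, 210, 117, 126, 136, 102, 145, 146, 106, 54, 165, 133, 107]  (not all equal)
t=3: [152, 141, 90, 151, 108, 122, 94, 126, 125, 151, 139, 100, 146, 149, 140, 162, 136, 142, 119]  (not all equal)
t=4: [145, 145, 84, 146, 109, 126, 94, 141, 143, 145, 136, 95, 148, 147, 147, 128, 150, 148, 140]  (not all equal)
t=5: [147, 148, 75, 148, 110, 128, 97, 140, 149, 148, 134, 85, 146, 147, 148, 136, 147, 147, 149]  (not all equal)
t=6: [147, 146, 58, 148, 113, 126, 101, 141, 148, 147, 130, 67, 147, 147, 148, 135, 147, 147, 146]  (not all equal)
t=7: [147, 147, 173, 148, 119, 169, 109, 142, 148, 147, 122, 87, 147, 147, 148, 137, 147, 147, 147]  (not all equal)
t=8: [147, 147, 119, 145, 131, 139, 123, 145, 145, 147, 124, 90, 147, 147, 148, 141, 147, 147, 147]  (not all equal)
t=9: [147, 147, 122, 147, 150, 146, 146, 149, 148, 147, 128, 95, 147, 147, 147, 147, 147, 147, 147]  (not all equal)
t=10: [147, 147, 128, 148, 146, 146, 147, 146, 147, 147, 137, 105, 147, 147, 147, 147, 146, 147, 147]  (not all equal)
t=11: [147, 147, 142, 148, 147, 149, 147, 148, 147, 147, 139, 122, 147, 147, 147, 147, 147, 147, 147]  (not all equal)
t=12: [147, 147, 146, 147, 147, 146, 147, 147, 146, 147, 148, 144, 147, 147, 147, 147, 147, 147, 147]  (not all equal)
t=13: [147, 147, 148, 147, 147, 148, 147, 147, 147, 147, 147, 148, 147, 147, 147, 147, 147, 147, 147]  (not all equal)
t=14: [147, 147, 147, 147, 147, 147, 147, 147, 147, 147, 147, 147, 147, 147, 147, 147, 147, 147, 147]  (all equal)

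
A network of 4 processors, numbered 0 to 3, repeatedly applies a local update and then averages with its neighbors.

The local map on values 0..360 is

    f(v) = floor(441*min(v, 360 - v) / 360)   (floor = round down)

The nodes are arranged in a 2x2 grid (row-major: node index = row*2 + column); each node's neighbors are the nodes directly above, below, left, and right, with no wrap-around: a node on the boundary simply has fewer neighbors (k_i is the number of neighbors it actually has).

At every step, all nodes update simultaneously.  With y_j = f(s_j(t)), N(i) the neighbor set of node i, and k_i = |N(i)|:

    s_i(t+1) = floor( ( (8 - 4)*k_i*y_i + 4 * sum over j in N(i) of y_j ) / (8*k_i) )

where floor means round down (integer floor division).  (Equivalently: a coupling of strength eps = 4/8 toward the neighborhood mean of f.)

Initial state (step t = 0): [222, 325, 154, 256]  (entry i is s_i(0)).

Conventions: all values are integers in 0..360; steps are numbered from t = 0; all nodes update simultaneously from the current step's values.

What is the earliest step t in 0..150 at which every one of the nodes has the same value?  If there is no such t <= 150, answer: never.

Simulating step by step:
t=0: [222, 325, 154, 256]  (not all equal)
t=1: [142, 95, 168, 121]  (not all equal)
t=2: [166, 138, 182, 154]  (not all equal)
t=3: [198, 182, 206, 190]  (not all equal)
t=4: [200, 210, 195, 205]  (not all equal)
t=5: [194, 187, 197, 190]  (not all equal)
t=6: [204, 208, 202, 206]  (not all equal)
t=7: [190, 187, 191, 188]  (not all equal)
t=8: [208, 210, 208, 209]  (not all equal)
t=9: [185, 184, 185, 184]  (not all equal)
t=10: [214, 214, 214, 214]  (all equal)

Answer: 10
Key observation: Synchronization is absorbing here: once all nodes are equal they stay equal, and step 10 is the first all-equal step.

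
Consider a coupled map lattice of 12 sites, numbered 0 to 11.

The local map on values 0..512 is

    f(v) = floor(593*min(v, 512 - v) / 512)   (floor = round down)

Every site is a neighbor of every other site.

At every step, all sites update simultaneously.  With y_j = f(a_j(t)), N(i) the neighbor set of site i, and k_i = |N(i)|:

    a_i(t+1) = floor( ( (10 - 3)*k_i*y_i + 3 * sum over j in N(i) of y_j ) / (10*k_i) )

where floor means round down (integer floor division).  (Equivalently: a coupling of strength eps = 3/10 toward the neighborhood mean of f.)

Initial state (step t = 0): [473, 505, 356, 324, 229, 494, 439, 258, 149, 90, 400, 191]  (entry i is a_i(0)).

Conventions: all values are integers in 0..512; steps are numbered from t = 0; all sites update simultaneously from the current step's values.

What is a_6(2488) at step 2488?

Simulating step by step:
t=0: [473, 505, 356, 324, 229, 494, 439, 258, 149, 90, 400, 191]
t=1: [77, 52, 168, 193, 225, 60, 103, 245, 163, 117, 134, 196]
t=2: [114, 94, 185, 204, 229, 101, 134, 244, 181, 145, 158, 207]
t=3: [151, 135, 206, 221, 241, 140, 167, 252, 203, 175, 185, 223]
t=4: [189, 177, 232, 244, 260, 181, 202, 268, 230, 208, 216, 246]
t=5: [229, 220, 262, 272, 278, 223, 239, 272, 261, 244, 250, 273]
t=6: [268, 260, 284, 276, 272, 263, 275, 276, 285, 279, 284, 275]
t=7: [279, 285, 267, 273, 276, 283, 274, 273, 266, 270, 267, 274]
t=8: [270, 266, 280, 275, 273, 268, 275, 275, 281, 278, 280, 275]
t=9: [278, 280, 270, 274, 275, 279, 274, 274, 269, 272, 270, 274]
t=10: [272, 270, 278, 275, 274, 270, 275, 275, 279, 276, 278, 275]
t=11: [276, 278, 272, 274, 274, 278, 274, 274, 270, 273, 272, 274]
t=12: [273, 272, 276, 275, 275, 272, 275, 275, 278, 275, 276, 275]
t=13: [275, 276, 273, 274, 274, 276, 274, 274, 272, 274, 273, 274]
t=14: [274, 273, 275, 274, 274, 273, 274, 274, 276, 274, 275, 274]
t=15: [274, 275, 274, 274, 274, 275, 274, 274, 273, 274, 274, 274]
t=16: [274, 274, 274, 274, 274, 274, 274, 274, 275, 274, 274, 274]
t=17: [274, 274, 274, 274, 274, 274, 274, 274, 274, 274, 274, 274]
t=18: [275, 275, 275, 275, 275, 275, 275, 275, 275, 275, 275, 275]
t=19: [274, 274, 274, 274, 274, 274, 274, 274, 274, 274, 274, 274]

Answer: a_6(2488) = 275
Key observation: The state at step 17, [274, 274, 274, 274, 274, 274, 274, 274, 274, 274, 274, 274], reappears at step 19: the system is in a cycle of period 2 from step 17 on.  Therefore the state at step 2488 equals the state at step 17 + ((2488 - 17) mod 2) = 18, which is [275, 275, 275, 275, 275, 275, 275, 275, 275, 275, 275, 275].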